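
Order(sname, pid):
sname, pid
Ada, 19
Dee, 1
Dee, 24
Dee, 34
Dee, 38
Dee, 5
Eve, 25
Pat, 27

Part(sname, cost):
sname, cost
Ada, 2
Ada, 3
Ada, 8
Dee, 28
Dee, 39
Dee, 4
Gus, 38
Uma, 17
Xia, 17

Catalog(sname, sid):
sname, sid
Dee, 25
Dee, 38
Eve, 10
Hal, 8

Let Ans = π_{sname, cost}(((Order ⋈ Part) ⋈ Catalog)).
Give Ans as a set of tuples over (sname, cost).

{(Dee, 28), (Dee, 39), (Dee, 4)}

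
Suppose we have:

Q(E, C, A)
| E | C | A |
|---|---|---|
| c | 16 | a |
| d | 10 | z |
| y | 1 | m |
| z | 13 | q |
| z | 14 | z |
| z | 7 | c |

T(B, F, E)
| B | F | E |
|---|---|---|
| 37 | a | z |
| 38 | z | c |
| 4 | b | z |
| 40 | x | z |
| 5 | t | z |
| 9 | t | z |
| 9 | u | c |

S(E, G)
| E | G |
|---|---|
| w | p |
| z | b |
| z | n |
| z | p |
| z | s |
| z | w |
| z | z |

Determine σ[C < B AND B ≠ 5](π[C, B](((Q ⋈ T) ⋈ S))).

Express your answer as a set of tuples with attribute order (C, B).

Q ⋈ T (natural join on E): {(c, 16, a, 38, z), (c, 16, a, 9, u), (z, 13, q, 37, a), (z, 13, q, 4, b), (z, 13, q, 40, x), (z, 13, q, 5, t), (z, 13, q, 9, t), (z, 14, z, 37, a), (z, 14, z, 4, b), (z, 14, z, 40, x), (z, 14, z, 5, t), (z, 14, z, 9, t), (z, 7, c, 37, a), (z, 7, c, 4, b), (z, 7, c, 40, x), (z, 7, c, 5, t), (z, 7, c, 9, t)}
(Q ⋈ T) ⋈ S (natural join on E): {(z, 13, q, 37, a, b), (z, 13, q, 37, a, n), (z, 13, q, 37, a, p), (z, 13, q, 37, a, s), (z, 13, q, 37, a, w), (z, 13, q, 37, a, z), (z, 13, q, 4, b, b), (z, 13, q, 4, b, n), (z, 13, q, 4, b, p), (z, 13, q, 4, b, s), (z, 13, q, 4, b, w), (z, 13, q, 4, b, z), (z, 13, q, 40, x, b), (z, 13, q, 40, x, n), (z, 13, q, 40, x, p), (z, 13, q, 40, x, s), (z, 13, q, 40, x, w), (z, 13, q, 40, x, z), (z, 13, q, 5, t, b), (z, 13, q, 5, t, n), (z, 13, q, 5, t, p), (z, 13, q, 5, t, s), (z, 13, q, 5, t, w), (z, 13, q, 5, t, z), (z, 13, q, 9, t, b), (z, 13, q, 9, t, n), (z, 13, q, 9, t, p), (z, 13, q, 9, t, s), (z, 13, q, 9, t, w), (z, 13, q, 9, t, z), (z, 14, z, 37, a, b), (z, 14, z, 37, a, n), (z, 14, z, 37, a, p), (z, 14, z, 37, a, s), (z, 14, z, 37, a, w), (z, 14, z, 37, a, z), (z, 14, z, 4, b, b), (z, 14, z, 4, b, n), (z, 14, z, 4, b, p), (z, 14, z, 4, b, s), (z, 14, z, 4, b, w), (z, 14, z, 4, b, z), (z, 14, z, 40, x, b), (z, 14, z, 40, x, n), (z, 14, z, 40, x, p), (z, 14, z, 40, x, s), (z, 14, z, 40, x, w), (z, 14, z, 40, x, z), (z, 14, z, 5, t, b), (z, 14, z, 5, t, n), (z, 14, z, 5, t, p), (z, 14, z, 5, t, s), (z, 14, z, 5, t, w), (z, 14, z, 5, t, z), (z, 14, z, 9, t, b), (z, 14, z, 9, t, n), (z, 14, z, 9, t, p), (z, 14, z, 9, t, s), (z, 14, z, 9, t, w), (z, 14, z, 9, t, z), (z, 7, c, 37, a, b), (z, 7, c, 37, a, n), (z, 7, c, 37, a, p), (z, 7, c, 37, a, s), (z, 7, c, 37, a, w), (z, 7, c, 37, a, z), (z, 7, c, 4, b, b), (z, 7, c, 4, b, n), (z, 7, c, 4, b, p), (z, 7, c, 4, b, s), (z, 7, c, 4, b, w), (z, 7, c, 4, b, z), (z, 7, c, 40, x, b), (z, 7, c, 40, x, n), (z, 7, c, 40, x, p), (z, 7, c, 40, x, s), (z, 7, c, 40, x, w), (z, 7, c, 40, x, z), (z, 7, c, 5, t, b), (z, 7, c, 5, t, n), (z, 7, c, 5, t, p), (z, 7, c, 5, t, s), (z, 7, c, 5, t, w), (z, 7, c, 5, t, z), (z, 7, c, 9, t, b), (z, 7, c, 9, t, n), (z, 7, c, 9, t, p), (z, 7, c, 9, t, s), (z, 7, c, 9, t, w), (z, 7, c, 9, t, z)}
π_{C, B} gives {(13, 37), (13, 4), (13, 40), (13, 5), (13, 9), (14, 37), (14, 4), (14, 40), (14, 5), (14, 9), (7, 37), (7, 4), (7, 40), (7, 5), (7, 9)} (75 duplicate(s) eliminated).
σ[C < B AND B ≠ 5]: keep tuples satisfying C < B AND B ≠ 5 → {(13, 37), (13, 40), (14, 37), (14, 40), (7, 37), (7, 40), (7, 9)}

{(13, 37), (13, 40), (14, 37), (14, 40), (7, 37), (7, 40), (7, 9)}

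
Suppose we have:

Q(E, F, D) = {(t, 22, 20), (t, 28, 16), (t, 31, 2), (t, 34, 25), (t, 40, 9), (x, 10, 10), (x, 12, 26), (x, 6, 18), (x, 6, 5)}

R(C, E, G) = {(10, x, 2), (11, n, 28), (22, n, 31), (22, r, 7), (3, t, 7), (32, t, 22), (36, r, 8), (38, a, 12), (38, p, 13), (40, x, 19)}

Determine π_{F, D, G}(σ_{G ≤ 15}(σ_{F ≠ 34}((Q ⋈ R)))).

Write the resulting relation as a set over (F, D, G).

Natural join on E: {(t, 22, 20, 3, 7), (t, 22, 20, 32, 22), (t, 28, 16, 3, 7), (t, 28, 16, 32, 22), (t, 31, 2, 3, 7), (t, 31, 2, 32, 22), (t, 34, 25, 3, 7), (t, 34, 25, 32, 22), (t, 40, 9, 3, 7), (t, 40, 9, 32, 22), (x, 10, 10, 10, 2), (x, 10, 10, 40, 19), (x, 12, 26, 10, 2), (x, 12, 26, 40, 19), (x, 6, 18, 10, 2), (x, 6, 18, 40, 19), (x, 6, 5, 10, 2), (x, 6, 5, 40, 19)}
Selection F ≠ 34: {(t, 22, 20, 3, 7), (t, 22, 20, 32, 22), (t, 28, 16, 3, 7), (t, 28, 16, 32, 22), (t, 31, 2, 3, 7), (t, 31, 2, 32, 22), (t, 40, 9, 3, 7), (t, 40, 9, 32, 22), (x, 10, 10, 10, 2), (x, 10, 10, 40, 19), (x, 12, 26, 10, 2), (x, 12, 26, 40, 19), (x, 6, 18, 10, 2), (x, 6, 18, 40, 19), (x, 6, 5, 10, 2), (x, 6, 5, 40, 19)}
Selection G ≤ 15: {(t, 22, 20, 3, 7), (t, 28, 16, 3, 7), (t, 31, 2, 3, 7), (t, 40, 9, 3, 7), (x, 10, 10, 10, 2), (x, 12, 26, 10, 2), (x, 6, 18, 10, 2), (x, 6, 5, 10, 2)}
Projecting to F, D, G: {(10, 10, 2), (12, 26, 2), (22, 20, 7), (28, 16, 7), (31, 2, 7), (40, 9, 7), (6, 18, 2), (6, 5, 2)}

{(10, 10, 2), (12, 26, 2), (22, 20, 7), (28, 16, 7), (31, 2, 7), (40, 9, 7), (6, 18, 2), (6, 5, 2)}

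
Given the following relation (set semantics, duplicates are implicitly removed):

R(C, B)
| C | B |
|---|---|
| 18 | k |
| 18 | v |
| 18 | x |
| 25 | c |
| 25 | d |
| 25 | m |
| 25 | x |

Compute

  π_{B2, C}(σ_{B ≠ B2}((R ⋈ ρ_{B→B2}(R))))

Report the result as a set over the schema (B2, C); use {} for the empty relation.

ρ[B→B2]: schema becomes (C, B2); tuples unchanged.
R ⋈ ρ_{B→B2}(R) (natural join on C): {(18, k, k), (18, k, v), (18, k, x), (18, v, k), (18, v, v), (18, v, x), (18, x, k), (18, x, v), (18, x, x), (25, c, c), (25, c, d), (25, c, m), (25, c, x), (25, d, c), (25, d, d), (25, d, m), (25, d, x), (25, m, c), (25, m, d), (25, m, m), (25, m, x), (25, x, c), (25, x, d), (25, x, m), (25, x, x)}
Filtering on B ≠ B2 leaves {(18, k, v), (18, k, x), (18, v, k), (18, v, x), (18, x, k), (18, x, v), (25, c, d), (25, c, m), (25, c, x), (25, d, c), (25, d, m), (25, d, x), (25, m, c), (25, m, d), (25, m, x), (25, x, c), (25, x, d), (25, x, m)}.
π[B2, C]: project onto (B2, C) (11 duplicate(s) eliminated) → {(c, 25), (d, 25), (k, 18), (m, 25), (v, 18), (x, 18), (x, 25)}

{(c, 25), (d, 25), (k, 18), (m, 25), (v, 18), (x, 18), (x, 25)}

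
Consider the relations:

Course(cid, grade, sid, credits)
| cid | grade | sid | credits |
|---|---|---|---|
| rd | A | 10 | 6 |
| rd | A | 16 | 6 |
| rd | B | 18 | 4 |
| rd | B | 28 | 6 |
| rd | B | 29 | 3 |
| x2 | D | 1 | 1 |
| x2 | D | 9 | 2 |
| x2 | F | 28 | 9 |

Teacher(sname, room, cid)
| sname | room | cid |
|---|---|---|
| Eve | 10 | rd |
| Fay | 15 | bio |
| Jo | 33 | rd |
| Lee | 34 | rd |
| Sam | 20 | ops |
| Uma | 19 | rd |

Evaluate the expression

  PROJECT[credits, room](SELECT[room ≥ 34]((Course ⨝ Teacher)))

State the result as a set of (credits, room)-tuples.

Course ⋈ Teacher (natural join on cid): {(rd, A, 10, 6, Eve, 10), (rd, A, 10, 6, Jo, 33), (rd, A, 10, 6, Lee, 34), (rd, A, 10, 6, Uma, 19), (rd, A, 16, 6, Eve, 10), (rd, A, 16, 6, Jo, 33), (rd, A, 16, 6, Lee, 34), (rd, A, 16, 6, Uma, 19), (rd, B, 18, 4, Eve, 10), (rd, B, 18, 4, Jo, 33), (rd, B, 18, 4, Lee, 34), (rd, B, 18, 4, Uma, 19), (rd, B, 28, 6, Eve, 10), (rd, B, 28, 6, Jo, 33), (rd, B, 28, 6, Lee, 34), (rd, B, 28, 6, Uma, 19), (rd, B, 29, 3, Eve, 10), (rd, B, 29, 3, Jo, 33), (rd, B, 29, 3, Lee, 34), (rd, B, 29, 3, Uma, 19)}
σ[room ≥ 34]: keep tuples satisfying room ≥ 34 → {(rd, A, 10, 6, Lee, 34), (rd, A, 16, 6, Lee, 34), (rd, B, 18, 4, Lee, 34), (rd, B, 28, 6, Lee, 34), (rd, B, 29, 3, Lee, 34)}
Keep only column(s) credits, room (2 duplicate(s) eliminated): {(3, 34), (4, 34), (6, 34)}

{(3, 34), (4, 34), (6, 34)}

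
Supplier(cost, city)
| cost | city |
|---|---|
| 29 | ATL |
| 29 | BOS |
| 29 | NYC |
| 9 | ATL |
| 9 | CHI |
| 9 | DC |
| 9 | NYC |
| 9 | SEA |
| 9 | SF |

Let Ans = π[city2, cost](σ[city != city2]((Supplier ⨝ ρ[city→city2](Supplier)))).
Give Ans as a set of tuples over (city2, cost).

{(ATL, 29), (ATL, 9), (BOS, 29), (CHI, 9), (DC, 9), (NYC, 29), (NYC, 9), (SEA, 9), (SF, 9)}

ρ[city→city2]: schema becomes (cost, city2); tuples unchanged.
Supplier ⋈ ρ[city→city2](Supplier) (natural join on cost): {(29, ATL, ATL), (29, ATL, BOS), (29, ATL, NYC), (29, BOS, ATL), (29, BOS, BOS), (29, BOS, NYC), (29, NYC, ATL), (29, NYC, BOS), (29, NYC, NYC), (9, ATL, ATL), (9, ATL, CHI), (9, ATL, DC), (9, ATL, NYC), (9, ATL, SEA), (9, ATL, SF), (9, CHI, ATL), (9, CHI, CHI), (9, CHI, DC), (9, CHI, NYC), (9, CHI, SEA), (9, CHI, SF), (9, DC, ATL), (9, DC, CHI), (9, DC, DC), (9, DC, NYC), (9, DC, SEA), (9, DC, SF), (9, NYC, ATL), (9, NYC, CHI), (9, NYC, DC), (9, NYC, NYC), (9, NYC, SEA), (9, NYC, SF), (9, SEA, ATL), (9, SEA, CHI), (9, SEA, DC), (9, SEA, NYC), (9, SEA, SEA), (9, SEA, SF), (9, SF, ATL), (9, SF, CHI), (9, SF, DC), (9, SF, NYC), (9, SF, SEA), (9, SF, SF)}
Filtering on city != city2 leaves {(29, ATL, BOS), (29, ATL, NYC), (29, BOS, ATL), (29, BOS, NYC), (29, NYC, ATL), (29, NYC, BOS), (9, ATL, CHI), (9, ATL, DC), (9, ATL, NYC), (9, ATL, SEA), (9, ATL, SF), (9, CHI, ATL), (9, CHI, DC), (9, CHI, NYC), (9, CHI, SEA), (9, CHI, SF), (9, DC, ATL), (9, DC, CHI), (9, DC, NYC), (9, DC, SEA), (9, DC, SF), (9, NYC, ATL), (9, NYC, CHI), (9, NYC, DC), (9, NYC, SEA), (9, NYC, SF), (9, SEA, ATL), (9, SEA, CHI), (9, SEA, DC), (9, SEA, NYC), (9, SEA, SF), (9, SF, ATL), (9, SF, CHI), (9, SF, DC), (9, SF, NYC), (9, SF, SEA)}.
Keep only column(s) city2, cost (27 duplicate(s) eliminated): {(ATL, 29), (ATL, 9), (BOS, 29), (CHI, 9), (DC, 9), (NYC, 29), (NYC, 9), (SEA, 9), (SF, 9)}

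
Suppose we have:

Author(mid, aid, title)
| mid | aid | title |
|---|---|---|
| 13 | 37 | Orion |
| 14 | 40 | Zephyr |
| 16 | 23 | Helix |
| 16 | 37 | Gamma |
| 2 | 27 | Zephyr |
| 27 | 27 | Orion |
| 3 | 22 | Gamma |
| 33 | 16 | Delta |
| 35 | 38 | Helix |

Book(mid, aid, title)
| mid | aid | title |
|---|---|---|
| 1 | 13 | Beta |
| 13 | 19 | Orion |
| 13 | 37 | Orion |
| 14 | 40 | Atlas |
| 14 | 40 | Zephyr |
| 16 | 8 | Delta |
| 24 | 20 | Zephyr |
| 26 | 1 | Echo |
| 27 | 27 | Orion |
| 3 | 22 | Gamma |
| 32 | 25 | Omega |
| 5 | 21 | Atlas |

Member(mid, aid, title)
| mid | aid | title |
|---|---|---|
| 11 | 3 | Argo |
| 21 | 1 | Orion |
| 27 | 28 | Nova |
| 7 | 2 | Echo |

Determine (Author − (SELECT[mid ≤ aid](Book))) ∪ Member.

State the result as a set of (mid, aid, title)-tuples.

{(11, 3, Argo), (16, 23, Helix), (16, 37, Gamma), (2, 27, Zephyr), (21, 1, Orion), (27, 28, Nova), (33, 16, Delta), (35, 38, Helix), (7, 2, Echo)}

Apply σ_{mid ≤ aid}; surviving tuples: {(1, 13, Beta), (13, 19, Orion), (13, 37, Orion), (14, 40, Atlas), (14, 40, Zephyr), (27, 27, Orion), (3, 22, Gamma), (5, 21, Atlas)}
Taking the difference: {(16, 23, Helix), (16, 37, Gamma), (2, 27, Zephyr), (33, 16, Delta), (35, 38, Helix)}
Taking the union: {(11, 3, Argo), (16, 23, Helix), (16, 37, Gamma), (2, 27, Zephyr), (21, 1, Orion), (27, 28, Nova), (33, 16, Delta), (35, 38, Helix), (7, 2, Echo)}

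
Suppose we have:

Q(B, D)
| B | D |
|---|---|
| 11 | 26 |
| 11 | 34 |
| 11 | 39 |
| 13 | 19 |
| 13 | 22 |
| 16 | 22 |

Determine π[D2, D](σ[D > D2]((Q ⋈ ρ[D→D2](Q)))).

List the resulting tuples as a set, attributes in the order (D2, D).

ρ[D→D2]: schema becomes (B, D2); tuples unchanged.
Joining Q and ρ[D→D2](Q) on B yields {(11, 26, 26), (11, 26, 34), (11, 26, 39), (11, 34, 26), (11, 34, 34), (11, 34, 39), (11, 39, 26), (11, 39, 34), (11, 39, 39), (13, 19, 19), (13, 19, 22), (13, 22, 19), (13, 22, 22), (16, 22, 22)}.
Filtering on D > D2 leaves {(11, 34, 26), (11, 39, 26), (11, 39, 34), (13, 22, 19)}.
π_{D2, D} gives {(19, 22), (26, 34), (26, 39), (34, 39)}.

{(19, 22), (26, 34), (26, 39), (34, 39)}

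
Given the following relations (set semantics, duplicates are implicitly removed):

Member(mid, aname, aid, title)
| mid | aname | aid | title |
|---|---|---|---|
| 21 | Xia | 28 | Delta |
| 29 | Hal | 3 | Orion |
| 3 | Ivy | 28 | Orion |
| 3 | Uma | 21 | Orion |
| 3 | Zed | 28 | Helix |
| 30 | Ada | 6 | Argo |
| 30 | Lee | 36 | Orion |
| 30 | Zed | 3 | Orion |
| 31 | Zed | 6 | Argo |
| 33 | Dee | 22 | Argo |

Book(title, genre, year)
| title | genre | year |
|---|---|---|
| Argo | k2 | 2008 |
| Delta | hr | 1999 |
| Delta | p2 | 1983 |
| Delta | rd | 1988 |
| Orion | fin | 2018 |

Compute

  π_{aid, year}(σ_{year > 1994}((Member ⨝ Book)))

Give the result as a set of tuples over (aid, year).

{(21, 2018), (22, 2008), (28, 1999), (28, 2018), (3, 2018), (36, 2018), (6, 2008)}

Member ⋈ Book (natural join on title): {(21, Xia, 28, Delta, hr, 1999), (21, Xia, 28, Delta, p2, 1983), (21, Xia, 28, Delta, rd, 1988), (29, Hal, 3, Orion, fin, 2018), (3, Ivy, 28, Orion, fin, 2018), (3, Uma, 21, Orion, fin, 2018), (30, Ada, 6, Argo, k2, 2008), (30, Lee, 36, Orion, fin, 2018), (30, Zed, 3, Orion, fin, 2018), (31, Zed, 6, Argo, k2, 2008), (33, Dee, 22, Argo, k2, 2008)}
Selection year > 1994: {(21, Xia, 28, Delta, hr, 1999), (29, Hal, 3, Orion, fin, 2018), (3, Ivy, 28, Orion, fin, 2018), (3, Uma, 21, Orion, fin, 2018), (30, Ada, 6, Argo, k2, 2008), (30, Lee, 36, Orion, fin, 2018), (30, Zed, 3, Orion, fin, 2018), (31, Zed, 6, Argo, k2, 2008), (33, Dee, 22, Argo, k2, 2008)}
π[aid, year]: project onto (aid, year) (2 duplicate(s) eliminated) → {(21, 2018), (22, 2008), (28, 1999), (28, 2018), (3, 2018), (36, 2018), (6, 2008)}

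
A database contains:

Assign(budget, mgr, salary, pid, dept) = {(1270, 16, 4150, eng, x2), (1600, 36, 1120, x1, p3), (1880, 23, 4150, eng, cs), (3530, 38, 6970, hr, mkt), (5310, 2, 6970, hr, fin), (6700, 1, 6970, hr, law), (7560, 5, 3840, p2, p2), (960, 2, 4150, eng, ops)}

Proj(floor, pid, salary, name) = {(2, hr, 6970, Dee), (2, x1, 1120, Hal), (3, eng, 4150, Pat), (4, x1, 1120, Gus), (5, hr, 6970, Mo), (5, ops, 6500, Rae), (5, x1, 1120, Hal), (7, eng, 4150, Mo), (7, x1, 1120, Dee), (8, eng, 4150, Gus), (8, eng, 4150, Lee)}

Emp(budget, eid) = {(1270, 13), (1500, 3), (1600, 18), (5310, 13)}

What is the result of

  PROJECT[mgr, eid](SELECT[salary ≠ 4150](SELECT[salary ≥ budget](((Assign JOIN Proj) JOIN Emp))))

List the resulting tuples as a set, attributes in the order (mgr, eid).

{(2, 13)}

Assign ⋈ Proj (natural join on salary, pid): {(1270, 16, 4150, eng, x2, 3, Pat), (1270, 16, 4150, eng, x2, 7, Mo), (1270, 16, 4150, eng, x2, 8, Gus), (1270, 16, 4150, eng, x2, 8, Lee), (1600, 36, 1120, x1, p3, 2, Hal), (1600, 36, 1120, x1, p3, 4, Gus), (1600, 36, 1120, x1, p3, 5, Hal), (1600, 36, 1120, x1, p3, 7, Dee), (1880, 23, 4150, eng, cs, 3, Pat), (1880, 23, 4150, eng, cs, 7, Mo), (1880, 23, 4150, eng, cs, 8, Gus), (1880, 23, 4150, eng, cs, 8, Lee), (3530, 38, 6970, hr, mkt, 2, Dee), (3530, 38, 6970, hr, mkt, 5, Mo), (5310, 2, 6970, hr, fin, 2, Dee), (5310, 2, 6970, hr, fin, 5, Mo), (6700, 1, 6970, hr, law, 2, Dee), (6700, 1, 6970, hr, law, 5, Mo), (960, 2, 4150, eng, ops, 3, Pat), (960, 2, 4150, eng, ops, 7, Mo), (960, 2, 4150, eng, ops, 8, Gus), (960, 2, 4150, eng, ops, 8, Lee)}
(Assign JOIN Proj) ⋈ Emp (natural join on budget): {(1270, 16, 4150, eng, x2, 3, Pat, 13), (1270, 16, 4150, eng, x2, 7, Mo, 13), (1270, 16, 4150, eng, x2, 8, Gus, 13), (1270, 16, 4150, eng, x2, 8, Lee, 13), (1600, 36, 1120, x1, p3, 2, Hal, 18), (1600, 36, 1120, x1, p3, 4, Gus, 18), (1600, 36, 1120, x1, p3, 5, Hal, 18), (1600, 36, 1120, x1, p3, 7, Dee, 18), (5310, 2, 6970, hr, fin, 2, Dee, 13), (5310, 2, 6970, hr, fin, 5, Mo, 13)}
σ[salary ≥ budget]: keep tuples satisfying salary ≥ budget → {(1270, 16, 4150, eng, x2, 3, Pat, 13), (1270, 16, 4150, eng, x2, 7, Mo, 13), (1270, 16, 4150, eng, x2, 8, Gus, 13), (1270, 16, 4150, eng, x2, 8, Lee, 13), (5310, 2, 6970, hr, fin, 2, Dee, 13), (5310, 2, 6970, hr, fin, 5, Mo, 13)}
σ[salary ≠ 4150]: keep tuples satisfying salary ≠ 4150 → {(5310, 2, 6970, hr, fin, 2, Dee, 13), (5310, 2, 6970, hr, fin, 5, Mo, 13)}
Projecting to mgr, eid (1 duplicate(s) eliminated): {(2, 13)}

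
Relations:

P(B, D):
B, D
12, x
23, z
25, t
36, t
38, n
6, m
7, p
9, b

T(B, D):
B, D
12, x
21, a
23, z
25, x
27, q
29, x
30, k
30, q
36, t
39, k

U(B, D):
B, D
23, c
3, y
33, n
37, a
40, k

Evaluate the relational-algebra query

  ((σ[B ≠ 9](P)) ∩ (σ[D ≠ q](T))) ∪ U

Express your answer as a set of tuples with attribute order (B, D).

{(12, x), (23, c), (23, z), (3, y), (33, n), (36, t), (37, a), (40, k)}

Selection B ≠ 9: {(12, x), (23, z), (25, t), (36, t), (38, n), (6, m), (7, p)}
Selection D ≠ q: {(12, x), (21, a), (23, z), (25, x), (29, x), (30, k), (36, t), (39, k)}
Intersection: {(12, x), (23, z), (25, t), (36, t), (38, n), (6, m), (7, p)} with {(12, x), (21, a), (23, z), (25, x), (29, x), (30, k), (36, t), (39, k)} → {(12, x), (23, z), (36, t)}
Union: {(12, x), (23, z), (36, t)} with {(23, c), (3, y), (33, n), (37, a), (40, k)} → {(12, x), (23, c), (23, z), (3, y), (33, n), (36, t), (37, a), (40, k)}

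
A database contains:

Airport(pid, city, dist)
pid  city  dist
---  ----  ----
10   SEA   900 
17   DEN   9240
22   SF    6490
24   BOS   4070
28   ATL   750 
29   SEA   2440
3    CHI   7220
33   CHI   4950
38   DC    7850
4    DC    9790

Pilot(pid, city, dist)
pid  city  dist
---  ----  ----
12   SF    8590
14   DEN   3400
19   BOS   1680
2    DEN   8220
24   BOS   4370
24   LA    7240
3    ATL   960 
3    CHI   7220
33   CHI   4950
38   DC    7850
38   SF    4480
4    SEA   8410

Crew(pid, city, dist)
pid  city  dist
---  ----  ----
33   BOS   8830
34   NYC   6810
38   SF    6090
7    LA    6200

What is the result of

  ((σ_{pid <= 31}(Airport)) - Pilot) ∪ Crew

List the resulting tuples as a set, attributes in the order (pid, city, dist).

{(10, SEA, 900), (17, DEN, 9240), (22, SF, 6490), (24, BOS, 4070), (28, ATL, 750), (29, SEA, 2440), (33, BOS, 8830), (34, NYC, 6810), (38, SF, 6090), (4, DC, 9790), (7, LA, 6200)}

Apply σ_{pid <= 31}; surviving tuples: {(10, SEA, 900), (17, DEN, 9240), (22, SF, 6490), (24, BOS, 4070), (28, ATL, 750), (29, SEA, 2440), (3, CHI, 7220), (4, DC, 9790)}
Difference: {(10, SEA, 900), (17, DEN, 9240), (22, SF, 6490), (24, BOS, 4070), (28, ATL, 750), (29, SEA, 2440), (3, CHI, 7220), (4, DC, 9790)} with {(12, SF, 8590), (14, DEN, 3400), (19, BOS, 1680), (2, DEN, 8220), (24, BOS, 4370), (24, LA, 7240), (3, ATL, 960), (3, CHI, 7220), (33, CHI, 4950), (38, DC, 7850), (38, SF, 4480), (4, SEA, 8410)} → {(10, SEA, 900), (17, DEN, 9240), (22, SF, 6490), (24, BOS, 4070), (28, ATL, 750), (29, SEA, 2440), (4, DC, 9790)}
Union: {(10, SEA, 900), (17, DEN, 9240), (22, SF, 6490), (24, BOS, 4070), (28, ATL, 750), (29, SEA, 2440), (4, DC, 9790)} with {(33, BOS, 8830), (34, NYC, 6810), (38, SF, 6090), (7, LA, 6200)} → {(10, SEA, 900), (17, DEN, 9240), (22, SF, 6490), (24, BOS, 4070), (28, ATL, 750), (29, SEA, 2440), (33, BOS, 8830), (34, NYC, 6810), (38, SF, 6090), (4, DC, 9790), (7, LA, 6200)}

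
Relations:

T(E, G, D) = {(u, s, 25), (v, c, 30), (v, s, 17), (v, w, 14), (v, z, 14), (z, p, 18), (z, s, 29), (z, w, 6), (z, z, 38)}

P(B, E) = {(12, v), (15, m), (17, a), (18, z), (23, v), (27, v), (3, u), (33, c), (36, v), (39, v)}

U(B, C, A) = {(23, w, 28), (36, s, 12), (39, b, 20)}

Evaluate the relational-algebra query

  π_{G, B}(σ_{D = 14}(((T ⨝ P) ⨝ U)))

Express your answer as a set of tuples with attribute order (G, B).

{(w, 23), (w, 36), (w, 39), (z, 23), (z, 36), (z, 39)}

Joining T and P on E yields {(u, s, 25, 3), (v, c, 30, 12), (v, c, 30, 23), (v, c, 30, 27), (v, c, 30, 36), (v, c, 30, 39), (v, s, 17, 12), (v, s, 17, 23), (v, s, 17, 27), (v, s, 17, 36), (v, s, 17, 39), (v, w, 14, 12), (v, w, 14, 23), (v, w, 14, 27), (v, w, 14, 36), (v, w, 14, 39), (v, z, 14, 12), (v, z, 14, 23), (v, z, 14, 27), (v, z, 14, 36), (v, z, 14, 39), (z, p, 18, 18), (z, s, 29, 18), (z, w, 6, 18), (z, z, 38, 18)}.
Joining (T ⨝ P) and U on B yields {(v, c, 30, 23, w, 28), (v, c, 30, 36, s, 12), (v, c, 30, 39, b, 20), (v, s, 17, 23, w, 28), (v, s, 17, 36, s, 12), (v, s, 17, 39, b, 20), (v, w, 14, 23, w, 28), (v, w, 14, 36, s, 12), (v, w, 14, 39, b, 20), (v, z, 14, 23, w, 28), (v, z, 14, 36, s, 12), (v, z, 14, 39, b, 20)}.
σ[D = 14]: keep tuples satisfying D = 14 → {(v, w, 14, 23, w, 28), (v, w, 14, 36, s, 12), (v, w, 14, 39, b, 20), (v, z, 14, 23, w, 28), (v, z, 14, 36, s, 12), (v, z, 14, 39, b, 20)}
Projecting to G, B: {(w, 23), (w, 36), (w, 39), (z, 23), (z, 36), (z, 39)}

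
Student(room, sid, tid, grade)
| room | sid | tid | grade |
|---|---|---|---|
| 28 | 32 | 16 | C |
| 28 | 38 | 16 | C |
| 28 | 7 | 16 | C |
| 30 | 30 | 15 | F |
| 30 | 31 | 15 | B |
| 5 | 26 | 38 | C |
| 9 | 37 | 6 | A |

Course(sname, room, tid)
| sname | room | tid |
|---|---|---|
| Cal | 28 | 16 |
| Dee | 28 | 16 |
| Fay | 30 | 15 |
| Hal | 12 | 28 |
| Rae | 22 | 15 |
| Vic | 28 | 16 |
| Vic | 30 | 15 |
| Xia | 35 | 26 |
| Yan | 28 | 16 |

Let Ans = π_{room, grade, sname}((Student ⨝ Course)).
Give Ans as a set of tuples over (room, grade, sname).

{(28, C, Cal), (28, C, Dee), (28, C, Vic), (28, C, Yan), (30, B, Fay), (30, B, Vic), (30, F, Fay), (30, F, Vic)}

Joining Student and Course on room, tid yields {(28, 32, 16, C, Cal), (28, 32, 16, C, Dee), (28, 32, 16, C, Vic), (28, 32, 16, C, Yan), (28, 38, 16, C, Cal), (28, 38, 16, C, Dee), (28, 38, 16, C, Vic), (28, 38, 16, C, Yan), (28, 7, 16, C, Cal), (28, 7, 16, C, Dee), (28, 7, 16, C, Vic), (28, 7, 16, C, Yan), (30, 30, 15, F, Fay), (30, 30, 15, F, Vic), (30, 31, 15, B, Fay), (30, 31, 15, B, Vic)}.
Keep only column(s) room, grade, sname (8 duplicate(s) eliminated): {(28, C, Cal), (28, C, Dee), (28, C, Vic), (28, C, Yan), (30, B, Fay), (30, B, Vic), (30, F, Fay), (30, F, Vic)}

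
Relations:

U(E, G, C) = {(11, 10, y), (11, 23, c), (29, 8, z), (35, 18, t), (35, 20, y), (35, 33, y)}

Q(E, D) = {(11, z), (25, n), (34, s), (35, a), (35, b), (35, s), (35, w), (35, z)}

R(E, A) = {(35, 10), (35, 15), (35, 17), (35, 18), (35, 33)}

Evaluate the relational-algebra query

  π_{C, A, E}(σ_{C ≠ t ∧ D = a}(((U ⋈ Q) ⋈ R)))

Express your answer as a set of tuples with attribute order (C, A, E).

Joining U and Q on E yields {(11, 10, y, z), (11, 23, c, z), (35, 18, t, a), (35, 18, t, b), (35, 18, t, s), (35, 18, t, w), (35, 18, t, z), (35, 20, y, a), (35, 20, y, b), (35, 20, y, s), (35, 20, y, w), (35, 20, y, z), (35, 33, y, a), (35, 33, y, b), (35, 33, y, s), (35, 33, y, w), (35, 33, y, z)}.
Joining (U ⋈ Q) and R on E yields {(35, 18, t, a, 10), (35, 18, t, a, 15), (35, 18, t, a, 17), (35, 18, t, a, 18), (35, 18, t, a, 33), (35, 18, t, b, 10), (35, 18, t, b, 15), (35, 18, t, b, 17), (35, 18, t, b, 18), (35, 18, t, b, 33), (35, 18, t, s, 10), (35, 18, t, s, 15), (35, 18, t, s, 17), (35, 18, t, s, 18), (35, 18, t, s, 33), (35, 18, t, w, 10), (35, 18, t, w, 15), (35, 18, t, w, 17), (35, 18, t, w, 18), (35, 18, t, w, 33), (35, 18, t, z, 10), (35, 18, t, z, 15), (35, 18, t, z, 17), (35, 18, t, z, 18), (35, 18, t, z, 33), (35, 20, y, a, 10), (35, 20, y, a, 15), (35, 20, y, a, 17), (35, 20, y, a, 18), (35, 20, y, a, 33), (35, 20, y, b, 10), (35, 20, y, b, 15), (35, 20, y, b, 17), (35, 20, y, b, 18), (35, 20, y, b, 33), (35, 20, y, s, 10), (35, 20, y, s, 15), (35, 20, y, s, 17), (35, 20, y, s, 18), (35, 20, y, s, 33), (35, 20, y, w, 10), (35, 20, y, w, 15), (35, 20, y, w, 17), (35, 20, y, w, 18), (35, 20, y, w, 33), (35, 20, y, z, 10), (35, 20, y, z, 15), (35, 20, y, z, 17), (35, 20, y, z, 18), (35, 20, y, z, 33), (35, 33, y, a, 10), (35, 33, y, a, 15), (35, 33, y, a, 17), (35, 33, y, a, 18), (35, 33, y, a, 33), (35, 33, y, b, 10), (35, 33, y, b, 15), (35, 33, y, b, 17), (35, 33, y, b, 18), (35, 33, y, b, 33), (35, 33, y, s, 10), (35, 33, y, s, 15), (35, 33, y, s, 17), (35, 33, y, s, 18), (35, 33, y, s, 33), (35, 33, y, w, 10), (35, 33, y, w, 15), (35, 33, y, w, 17), (35, 33, y, w, 18), (35, 33, y, w, 33), (35, 33, y, z, 10), (35, 33, y, z, 15), (35, 33, y, z, 17), (35, 33, y, z, 18), (35, 33, y, z, 33)}.
Apply σ_{C ≠ t ∧ D = a}; surviving tuples: {(35, 20, y, a, 10), (35, 20, y, a, 15), (35, 20, y, a, 17), (35, 20, y, a, 18), (35, 20, y, a, 33), (35, 33, y, a, 10), (35, 33, y, a, 15), (35, 33, y, a, 17), (35, 33, y, a, 18), (35, 33, y, a, 33)}
Projecting to C, A, E (5 duplicate(s) eliminated): {(y, 10, 35), (y, 15, 35), (y, 17, 35), (y, 18, 35), (y, 33, 35)}

{(y, 10, 35), (y, 15, 35), (y, 17, 35), (y, 18, 35), (y, 33, 35)}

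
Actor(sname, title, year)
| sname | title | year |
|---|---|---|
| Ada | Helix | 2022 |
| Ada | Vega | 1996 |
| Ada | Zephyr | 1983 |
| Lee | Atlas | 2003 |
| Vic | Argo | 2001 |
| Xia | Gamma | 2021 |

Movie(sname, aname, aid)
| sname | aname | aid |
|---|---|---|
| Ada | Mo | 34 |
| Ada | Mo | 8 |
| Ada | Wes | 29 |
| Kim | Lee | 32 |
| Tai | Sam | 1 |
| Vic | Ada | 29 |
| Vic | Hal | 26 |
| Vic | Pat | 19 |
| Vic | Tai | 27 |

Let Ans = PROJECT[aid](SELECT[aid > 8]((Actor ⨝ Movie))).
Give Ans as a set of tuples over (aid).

Actor ⋈ Movie (natural join on sname): {(Ada, Helix, 2022, Mo, 34), (Ada, Helix, 2022, Mo, 8), (Ada, Helix, 2022, Wes, 29), (Ada, Vega, 1996, Mo, 34), (Ada, Vega, 1996, Mo, 8), (Ada, Vega, 1996, Wes, 29), (Ada, Zephyr, 1983, Mo, 34), (Ada, Zephyr, 1983, Mo, 8), (Ada, Zephyr, 1983, Wes, 29), (Vic, Argo, 2001, Ada, 29), (Vic, Argo, 2001, Hal, 26), (Vic, Argo, 2001, Pat, 19), (Vic, Argo, 2001, Tai, 27)}
σ[aid > 8]: keep tuples satisfying aid > 8 → {(Ada, Helix, 2022, Mo, 34), (Ada, Helix, 2022, Wes, 29), (Ada, Vega, 1996, Mo, 34), (Ada, Vega, 1996, Wes, 29), (Ada, Zephyr, 1983, Mo, 34), (Ada, Zephyr, 1983, Wes, 29), (Vic, Argo, 2001, Ada, 29), (Vic, Argo, 2001, Hal, 26), (Vic, Argo, 2001, Pat, 19), (Vic, Argo, 2001, Tai, 27)}
π[aid]: project onto (aid) (5 duplicate(s) eliminated) → {19, 26, 27, 29, 34}

{19, 26, 27, 29, 34}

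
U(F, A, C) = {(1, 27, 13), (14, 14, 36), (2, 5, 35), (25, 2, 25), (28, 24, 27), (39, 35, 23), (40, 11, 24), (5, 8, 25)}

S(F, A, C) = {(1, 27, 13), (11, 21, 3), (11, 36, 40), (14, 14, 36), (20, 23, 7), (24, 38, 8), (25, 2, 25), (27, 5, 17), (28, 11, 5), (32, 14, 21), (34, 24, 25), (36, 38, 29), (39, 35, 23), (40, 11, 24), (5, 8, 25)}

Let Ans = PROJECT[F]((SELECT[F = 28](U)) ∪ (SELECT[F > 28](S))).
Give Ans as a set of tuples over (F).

Selection F = 28: {(28, 24, 27)}
Selection F > 28: {(32, 14, 21), (34, 24, 25), (36, 38, 29), (39, 35, 23), (40, 11, 24)}
Taking the union: {(28, 24, 27), (32, 14, 21), (34, 24, 25), (36, 38, 29), (39, 35, 23), (40, 11, 24)}
π_{F} gives {28, 32, 34, 36, 39, 40}.

{28, 32, 34, 36, 39, 40}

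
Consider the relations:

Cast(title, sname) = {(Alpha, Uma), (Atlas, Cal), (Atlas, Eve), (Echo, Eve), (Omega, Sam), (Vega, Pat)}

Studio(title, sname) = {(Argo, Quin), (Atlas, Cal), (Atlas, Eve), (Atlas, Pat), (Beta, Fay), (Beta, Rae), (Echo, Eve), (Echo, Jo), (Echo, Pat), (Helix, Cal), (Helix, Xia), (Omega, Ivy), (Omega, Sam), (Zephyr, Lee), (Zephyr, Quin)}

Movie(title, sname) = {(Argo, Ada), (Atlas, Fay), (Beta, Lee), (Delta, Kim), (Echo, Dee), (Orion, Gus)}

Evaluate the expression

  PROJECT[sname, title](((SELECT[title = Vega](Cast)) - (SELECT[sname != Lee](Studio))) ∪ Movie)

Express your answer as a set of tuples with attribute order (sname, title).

Selection title = Vega: {(Vega, Pat)}
Selection sname != Lee: {(Argo, Quin), (Atlas, Cal), (Atlas, Eve), (Atlas, Pat), (Beta, Fay), (Beta, Rae), (Echo, Eve), (Echo, Jo), (Echo, Pat), (Helix, Cal), (Helix, Xia), (Omega, Ivy), (Omega, Sam), (Zephyr, Quin)}
Set difference of the two operands is {(Vega, Pat)}.
Set union of the two operands is {(Argo, Ada), (Atlas, Fay), (Beta, Lee), (Delta, Kim), (Echo, Dee), (Orion, Gus), (Vega, Pat)}.
Projecting to sname, title: {(Ada, Argo), (Dee, Echo), (Fay, Atlas), (Gus, Orion), (Kim, Delta), (Lee, Beta), (Pat, Vega)}

{(Ada, Argo), (Dee, Echo), (Fay, Atlas), (Gus, Orion), (Kim, Delta), (Lee, Beta), (Pat, Vega)}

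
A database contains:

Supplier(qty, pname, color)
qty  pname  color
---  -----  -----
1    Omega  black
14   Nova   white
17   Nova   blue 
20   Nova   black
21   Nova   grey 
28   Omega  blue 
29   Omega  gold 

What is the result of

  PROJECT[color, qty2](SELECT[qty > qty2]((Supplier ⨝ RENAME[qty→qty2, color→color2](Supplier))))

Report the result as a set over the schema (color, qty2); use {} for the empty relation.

ρ[qty→qty2, color→color2]: schema becomes (qty2, pname, color2); tuples unchanged.
Joining Supplier and RENAME[qty→qty2, color→color2](Supplier) on pname yields {(1, Omega, black, 1, black), (1, Omega, black, 28, blue), (1, Omega, black, 29, gold), (14, Nova, white, 14, white), (14, Nova, white, 17, blue), (14, Nova, white, 20, black), (14, Nova, white, 21, grey), (17, Nova, blue, 14, white), (17, Nova, blue, 17, blue), (17, Nova, blue, 20, black), (17, Nova, blue, 21, grey), (20, Nova, black, 14, white), (20, Nova, black, 17, blue), (20, Nova, black, 20, black), (20, Nova, black, 21, grey), (21, Nova, grey, 14, white), (21, Nova, grey, 17, blue), (21, Nova, grey, 20, black), (21, Nova, grey, 21, grey), (28, Omega, blue, 1, black), (28, Omega, blue, 28, blue), (28, Omega, blue, 29, gold), (29, Omega, gold, 1, black), (29, Omega, gold, 28, blue), (29, Omega, gold, 29, gold)}.
Apply σ_{qty > qty2}; surviving tuples: {(17, Nova, blue, 14, white), (20, Nova, black, 14, white), (20, Nova, black, 17, blue), (21, Nova, grey, 14, white), (21, Nova, grey, 17, blue), (21, Nova, grey, 20, black), (28, Omega, blue, 1, black), (29, Omega, gold, 1, black), (29, Omega, gold, 28, blue)}
Keep only column(s) color, qty2: {(black, 14), (black, 17), (blue, 1), (blue, 14), (gold, 1), (gold, 28), (grey, 14), (grey, 17), (grey, 20)}

{(black, 14), (black, 17), (blue, 1), (blue, 14), (gold, 1), (gold, 28), (grey, 14), (grey, 17), (grey, 20)}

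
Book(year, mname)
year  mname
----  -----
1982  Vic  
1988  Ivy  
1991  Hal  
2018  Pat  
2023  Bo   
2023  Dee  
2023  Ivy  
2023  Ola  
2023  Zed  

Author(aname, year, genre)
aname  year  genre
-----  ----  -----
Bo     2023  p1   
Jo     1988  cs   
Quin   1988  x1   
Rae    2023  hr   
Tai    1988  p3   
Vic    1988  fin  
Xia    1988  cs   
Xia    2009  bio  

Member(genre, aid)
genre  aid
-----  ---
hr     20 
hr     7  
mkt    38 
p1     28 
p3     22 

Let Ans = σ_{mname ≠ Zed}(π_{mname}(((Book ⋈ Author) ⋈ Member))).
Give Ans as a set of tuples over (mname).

Natural join on year: {(1988, Ivy, Jo, cs), (1988, Ivy, Quin, x1), (1988, Ivy, Tai, p3), (1988, Ivy, Vic, fin), (1988, Ivy, Xia, cs), (2023, Bo, Bo, p1), (2023, Bo, Rae, hr), (2023, Dee, Bo, p1), (2023, Dee, Rae, hr), (2023, Ivy, Bo, p1), (2023, Ivy, Rae, hr), (2023, Ola, Bo, p1), (2023, Ola, Rae, hr), (2023, Zed, Bo, p1), (2023, Zed, Rae, hr)}
Natural join on genre: {(1988, Ivy, Tai, p3, 22), (2023, Bo, Bo, p1, 28), (2023, Bo, Rae, hr, 20), (2023, Bo, Rae, hr, 7), (2023, Dee, Bo, p1, 28), (2023, Dee, Rae, hr, 20), (2023, Dee, Rae, hr, 7), (2023, Ivy, Bo, p1, 28), (2023, Ivy, Rae, hr, 20), (2023, Ivy, Rae, hr, 7), (2023, Ola, Bo, p1, 28), (2023, Ola, Rae, hr, 20), (2023, Ola, Rae, hr, 7), (2023, Zed, Bo, p1, 28), (2023, Zed, Rae, hr, 20), (2023, Zed, Rae, hr, 7)}
Keep only column(s) mname (11 duplicate(s) eliminated): {Bo, Dee, Ivy, Ola, Zed}
Selection mname ≠ Zed: {Bo, Dee, Ivy, Ola}

{Bo, Dee, Ivy, Ola}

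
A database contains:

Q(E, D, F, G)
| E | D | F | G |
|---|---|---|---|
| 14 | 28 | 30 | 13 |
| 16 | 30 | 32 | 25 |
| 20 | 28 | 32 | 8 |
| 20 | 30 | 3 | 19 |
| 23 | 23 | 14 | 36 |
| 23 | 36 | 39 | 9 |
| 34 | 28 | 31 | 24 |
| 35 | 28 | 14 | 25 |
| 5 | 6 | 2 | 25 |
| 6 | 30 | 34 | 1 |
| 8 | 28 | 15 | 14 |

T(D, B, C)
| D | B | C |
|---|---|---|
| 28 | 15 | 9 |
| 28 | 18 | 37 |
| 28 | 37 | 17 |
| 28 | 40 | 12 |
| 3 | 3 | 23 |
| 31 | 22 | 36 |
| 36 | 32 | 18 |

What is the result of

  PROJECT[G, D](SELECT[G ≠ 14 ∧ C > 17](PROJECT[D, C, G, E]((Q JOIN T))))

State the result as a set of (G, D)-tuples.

{(13, 28), (24, 28), (25, 28), (8, 28), (9, 36)}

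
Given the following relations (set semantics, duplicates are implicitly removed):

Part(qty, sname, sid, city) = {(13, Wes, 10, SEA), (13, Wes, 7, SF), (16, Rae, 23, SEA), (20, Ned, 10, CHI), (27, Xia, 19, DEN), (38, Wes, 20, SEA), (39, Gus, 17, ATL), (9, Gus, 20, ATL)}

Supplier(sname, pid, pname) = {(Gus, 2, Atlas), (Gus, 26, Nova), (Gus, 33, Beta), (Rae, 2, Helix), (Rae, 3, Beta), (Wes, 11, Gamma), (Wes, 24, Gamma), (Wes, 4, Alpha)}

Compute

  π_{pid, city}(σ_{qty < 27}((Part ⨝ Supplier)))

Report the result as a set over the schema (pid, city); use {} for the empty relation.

{(11, SEA), (11, SF), (2, ATL), (2, SEA), (24, SEA), (24, SF), (26, ATL), (3, SEA), (33, ATL), (4, SEA), (4, SF)}

Part ⋈ Supplier (natural join on sname): {(13, Wes, 10, SEA, 11, Gamma), (13, Wes, 10, SEA, 24, Gamma), (13, Wes, 10, SEA, 4, Alpha), (13, Wes, 7, SF, 11, Gamma), (13, Wes, 7, SF, 24, Gamma), (13, Wes, 7, SF, 4, Alpha), (16, Rae, 23, SEA, 2, Helix), (16, Rae, 23, SEA, 3, Beta), (38, Wes, 20, SEA, 11, Gamma), (38, Wes, 20, SEA, 24, Gamma), (38, Wes, 20, SEA, 4, Alpha), (39, Gus, 17, ATL, 2, Atlas), (39, Gus, 17, ATL, 26, Nova), (39, Gus, 17, ATL, 33, Beta), (9, Gus, 20, ATL, 2, Atlas), (9, Gus, 20, ATL, 26, Nova), (9, Gus, 20, ATL, 33, Beta)}
Selection qty < 27: {(13, Wes, 10, SEA, 11, Gamma), (13, Wes, 10, SEA, 24, Gamma), (13, Wes, 10, SEA, 4, Alpha), (13, Wes, 7, SF, 11, Gamma), (13, Wes, 7, SF, 24, Gamma), (13, Wes, 7, SF, 4, Alpha), (16, Rae, 23, SEA, 2, Helix), (16, Rae, 23, SEA, 3, Beta), (9, Gus, 20, ATL, 2, Atlas), (9, Gus, 20, ATL, 26, Nova), (9, Gus, 20, ATL, 33, Beta)}
π_{pid, city} gives {(11, SEA), (11, SF), (2, ATL), (2, SEA), (24, SEA), (24, SF), (26, ATL), (3, SEA), (33, ATL), (4, SEA), (4, SF)}.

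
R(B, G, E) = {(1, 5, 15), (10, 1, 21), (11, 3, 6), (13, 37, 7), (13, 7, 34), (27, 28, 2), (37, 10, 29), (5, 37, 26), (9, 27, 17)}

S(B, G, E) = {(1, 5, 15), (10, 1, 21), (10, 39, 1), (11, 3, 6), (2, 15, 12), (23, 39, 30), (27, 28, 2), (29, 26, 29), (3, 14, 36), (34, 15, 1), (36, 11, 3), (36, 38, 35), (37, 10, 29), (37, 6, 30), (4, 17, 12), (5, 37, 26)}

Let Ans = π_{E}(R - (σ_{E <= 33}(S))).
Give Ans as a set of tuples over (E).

σ[E <= 33]: keep tuples satisfying E <= 33 → {(1, 5, 15), (10, 1, 21), (10, 39, 1), (11, 3, 6), (2, 15, 12), (23, 39, 30), (27, 28, 2), (29, 26, 29), (34, 15, 1), (36, 11, 3), (37, 10, 29), (37, 6, 30), (4, 17, 12), (5, 37, 26)}
Taking the difference: {(13, 37, 7), (13, 7, 34), (9, 27, 17)}
π_{E} gives {17, 34, 7}.

{17, 34, 7}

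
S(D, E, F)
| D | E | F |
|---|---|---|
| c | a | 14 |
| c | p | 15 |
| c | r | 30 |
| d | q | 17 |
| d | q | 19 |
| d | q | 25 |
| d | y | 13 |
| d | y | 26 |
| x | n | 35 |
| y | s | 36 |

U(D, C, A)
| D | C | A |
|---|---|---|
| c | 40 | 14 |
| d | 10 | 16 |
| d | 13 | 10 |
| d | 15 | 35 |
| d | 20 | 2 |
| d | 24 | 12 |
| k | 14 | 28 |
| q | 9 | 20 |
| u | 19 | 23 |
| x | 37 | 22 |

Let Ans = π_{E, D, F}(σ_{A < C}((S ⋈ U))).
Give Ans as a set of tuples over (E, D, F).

S ⋈ U (natural join on D): {(c, a, 14, 40, 14), (c, p, 15, 40, 14), (c, r, 30, 40, 14), (d, q, 17, 10, 16), (d, q, 17, 13, 10), (d, q, 17, 15, 35), (d, q, 17, 20, 2), (d, q, 17, 24, 12), (d, q, 19, 10, 16), (d, q, 19, 13, 10), (d, q, 19, 15, 35), (d, q, 19, 20, 2), (d, q, 19, 24, 12), (d, q, 25, 10, 16), (d, q, 25, 13, 10), (d, q, 25, 15, 35), (d, q, 25, 20, 2), (d, q, 25, 24, 12), (d, y, 13, 10, 16), (d, y, 13, 13, 10), (d, y, 13, 15, 35), (d, y, 13, 20, 2), (d, y, 13, 24, 12), (d, y, 26, 10, 16), (d, y, 26, 13, 10), (d, y, 26, 15, 35), (d, y, 26, 20, 2), (d, y, 26, 24, 12), (x, n, 35, 37, 22)}
Selection A < C: {(c, a, 14, 40, 14), (c, p, 15, 40, 14), (c, r, 30, 40, 14), (d, q, 17, 13, 10), (d, q, 17, 20, 2), (d, q, 17, 24, 12), (d, q, 19, 13, 10), (d, q, 19, 20, 2), (d, q, 19, 24, 12), (d, q, 25, 13, 10), (d, q, 25, 20, 2), (d, q, 25, 24, 12), (d, y, 13, 13, 10), (d, y, 13, 20, 2), (d, y, 13, 24, 12), (d, y, 26, 13, 10), (d, y, 26, 20, 2), (d, y, 26, 24, 12), (x, n, 35, 37, 22)}
Projecting to E, D, F (10 duplicate(s) eliminated): {(a, c, 14), (n, x, 35), (p, c, 15), (q, d, 17), (q, d, 19), (q, d, 25), (r, c, 30), (y, d, 13), (y, d, 26)}

{(a, c, 14), (n, x, 35), (p, c, 15), (q, d, 17), (q, d, 19), (q, d, 25), (r, c, 30), (y, d, 13), (y, d, 26)}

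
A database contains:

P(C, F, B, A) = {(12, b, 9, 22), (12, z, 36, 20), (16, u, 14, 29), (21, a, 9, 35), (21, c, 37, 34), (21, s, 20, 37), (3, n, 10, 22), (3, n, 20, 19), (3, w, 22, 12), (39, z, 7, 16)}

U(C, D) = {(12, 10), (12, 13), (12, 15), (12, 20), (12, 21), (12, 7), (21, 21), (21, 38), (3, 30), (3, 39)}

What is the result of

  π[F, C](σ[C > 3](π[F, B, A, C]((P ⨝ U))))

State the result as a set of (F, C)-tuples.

P ⋈ U (natural join on C): {(12, b, 9, 22, 10), (12, b, 9, 22, 13), (12, b, 9, 22, 15), (12, b, 9, 22, 20), (12, b, 9, 22, 21), (12, b, 9, 22, 7), (12, z, 36, 20, 10), (12, z, 36, 20, 13), (12, z, 36, 20, 15), (12, z, 36, 20, 20), (12, z, 36, 20, 21), (12, z, 36, 20, 7), (21, a, 9, 35, 21), (21, a, 9, 35, 38), (21, c, 37, 34, 21), (21, c, 37, 34, 38), (21, s, 20, 37, 21), (21, s, 20, 37, 38), (3, n, 10, 22, 30), (3, n, 10, 22, 39), (3, n, 20, 19, 30), (3, n, 20, 19, 39), (3, w, 22, 12, 30), (3, w, 22, 12, 39)}
π[F, B, A, C]: project onto (F, B, A, C) (16 duplicate(s) eliminated) → {(a, 9, 35, 21), (b, 9, 22, 12), (c, 37, 34, 21), (n, 10, 22, 3), (n, 20, 19, 3), (s, 20, 37, 21), (w, 22, 12, 3), (z, 36, 20, 12)}
Filtering on C > 3 leaves {(a, 9, 35, 21), (b, 9, 22, 12), (c, 37, 34, 21), (s, 20, 37, 21), (z, 36, 20, 12)}.
π[F, C]: project onto (F, C) → {(a, 21), (b, 12), (c, 21), (s, 21), (z, 12)}

{(a, 21), (b, 12), (c, 21), (s, 21), (z, 12)}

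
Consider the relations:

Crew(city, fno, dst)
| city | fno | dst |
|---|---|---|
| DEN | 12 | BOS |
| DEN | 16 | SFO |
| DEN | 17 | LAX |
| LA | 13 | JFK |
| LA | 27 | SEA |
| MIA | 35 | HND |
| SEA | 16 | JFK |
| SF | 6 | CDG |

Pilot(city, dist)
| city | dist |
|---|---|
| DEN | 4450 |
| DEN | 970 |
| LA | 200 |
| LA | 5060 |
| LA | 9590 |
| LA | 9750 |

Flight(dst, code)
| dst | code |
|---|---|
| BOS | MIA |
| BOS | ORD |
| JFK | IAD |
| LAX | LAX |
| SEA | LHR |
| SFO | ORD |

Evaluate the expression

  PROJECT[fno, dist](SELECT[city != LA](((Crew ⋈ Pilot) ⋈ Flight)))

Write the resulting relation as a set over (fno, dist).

{(12, 4450), (12, 970), (16, 4450), (16, 970), (17, 4450), (17, 970)}

Natural join on city: {(DEN, 12, BOS, 4450), (DEN, 12, BOS, 970), (DEN, 16, SFO, 4450), (DEN, 16, SFO, 970), (DEN, 17, LAX, 4450), (DEN, 17, LAX, 970), (LA, 13, JFK, 200), (LA, 13, JFK, 5060), (LA, 13, JFK, 9590), (LA, 13, JFK, 9750), (LA, 27, SEA, 200), (LA, 27, SEA, 5060), (LA, 27, SEA, 9590), (LA, 27, SEA, 9750)}
Natural join on dst: {(DEN, 12, BOS, 4450, MIA), (DEN, 12, BOS, 4450, ORD), (DEN, 12, BOS, 970, MIA), (DEN, 12, BOS, 970, ORD), (DEN, 16, SFO, 4450, ORD), (DEN, 16, SFO, 970, ORD), (DEN, 17, LAX, 4450, LAX), (DEN, 17, LAX, 970, LAX), (LA, 13, JFK, 200, IAD), (LA, 13, JFK, 5060, IAD), (LA, 13, JFK, 9590, IAD), (LA, 13, JFK, 9750, IAD), (LA, 27, SEA, 200, LHR), (LA, 27, SEA, 5060, LHR), (LA, 27, SEA, 9590, LHR), (LA, 27, SEA, 9750, LHR)}
σ[city != LA]: keep tuples satisfying city != LA → {(DEN, 12, BOS, 4450, MIA), (DEN, 12, BOS, 4450, ORD), (DEN, 12, BOS, 970, MIA), (DEN, 12, BOS, 970, ORD), (DEN, 16, SFO, 4450, ORD), (DEN, 16, SFO, 970, ORD), (DEN, 17, LAX, 4450, LAX), (DEN, 17, LAX, 970, LAX)}
π_{fno, dist} gives {(12, 4450), (12, 970), (16, 4450), (16, 970), (17, 4450), (17, 970)} (2 duplicate(s) eliminated).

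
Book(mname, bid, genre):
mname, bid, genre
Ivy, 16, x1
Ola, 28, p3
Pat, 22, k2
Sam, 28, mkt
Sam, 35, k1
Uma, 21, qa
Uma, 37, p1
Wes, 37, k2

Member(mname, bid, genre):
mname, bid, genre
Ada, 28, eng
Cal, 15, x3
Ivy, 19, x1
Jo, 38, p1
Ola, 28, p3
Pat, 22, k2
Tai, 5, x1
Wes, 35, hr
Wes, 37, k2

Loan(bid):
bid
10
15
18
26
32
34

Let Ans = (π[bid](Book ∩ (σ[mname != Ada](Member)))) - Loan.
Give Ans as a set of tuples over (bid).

{22, 28, 37}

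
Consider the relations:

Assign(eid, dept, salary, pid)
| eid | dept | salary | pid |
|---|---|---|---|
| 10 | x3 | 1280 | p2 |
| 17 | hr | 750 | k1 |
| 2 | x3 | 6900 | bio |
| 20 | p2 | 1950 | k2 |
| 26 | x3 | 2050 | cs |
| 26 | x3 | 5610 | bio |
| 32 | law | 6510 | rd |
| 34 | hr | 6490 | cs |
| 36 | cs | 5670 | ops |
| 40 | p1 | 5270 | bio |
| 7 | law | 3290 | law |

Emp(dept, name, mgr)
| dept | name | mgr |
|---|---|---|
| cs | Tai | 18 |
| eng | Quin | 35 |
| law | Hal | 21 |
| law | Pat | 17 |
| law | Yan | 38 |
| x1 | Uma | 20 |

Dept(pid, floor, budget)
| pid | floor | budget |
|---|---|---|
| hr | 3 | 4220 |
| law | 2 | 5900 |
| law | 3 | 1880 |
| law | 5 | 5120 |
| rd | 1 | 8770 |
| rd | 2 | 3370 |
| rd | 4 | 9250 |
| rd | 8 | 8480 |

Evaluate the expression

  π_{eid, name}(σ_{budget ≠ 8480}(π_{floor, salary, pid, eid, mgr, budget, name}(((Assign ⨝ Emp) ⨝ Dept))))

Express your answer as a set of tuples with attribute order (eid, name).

Joining Assign and Emp on dept yields {(32, law, 6510, rd, Hal, 21), (32, law, 6510, rd, Pat, 17), (32, law, 6510, rd, Yan, 38), (36, cs, 5670, ops, Tai, 18), (7, law, 3290, law, Hal, 21), (7, law, 3290, law, Pat, 17), (7, law, 3290, law, Yan, 38)}.
Joining (Assign ⨝ Emp) and Dept on pid yields {(32, law, 6510, rd, Hal, 21, 1, 8770), (32, law, 6510, rd, Hal, 21, 2, 3370), (32, law, 6510, rd, Hal, 21, 4, 9250), (32, law, 6510, rd, Hal, 21, 8, 8480), (32, law, 6510, rd, Pat, 17, 1, 8770), (32, law, 6510, rd, Pat, 17, 2, 3370), (32, law, 6510, rd, Pat, 17, 4, 9250), (32, law, 6510, rd, Pat, 17, 8, 8480), (32, law, 6510, rd, Yan, 38, 1, 8770), (32, law, 6510, rd, Yan, 38, 2, 3370), (32, law, 6510, rd, Yan, 38, 4, 9250), (32, law, 6510, rd, Yan, 38, 8, 8480), (7, law, 3290, law, Hal, 21, 2, 5900), (7, law, 3290, law, Hal, 21, 3, 1880), (7, law, 3290, law, Hal, 21, 5, 5120), (7, law, 3290, law, Pat, 17, 2, 5900), (7, law, 3290, law, Pat, 17, 3, 1880), (7, law, 3290, law, Pat, 17, 5, 5120), (7, law, 3290, law, Yan, 38, 2, 5900), (7, law, 3290, law, Yan, 38, 3, 1880), (7, law, 3290, law, Yan, 38, 5, 5120)}.
π[floor, salary, pid, eid, mgr, budget, name]: project onto (floor, salary, pid, eid, mgr, budget, name) → {(1, 6510, rd, 32, 17, 8770, Pat), (1, 6510, rd, 32, 21, 8770, Hal), (1, 6510, rd, 32, 38, 8770, Yan), (2, 3290, law, 7, 17, 5900, Pat), (2, 3290, law, 7, 21, 5900, Hal), (2, 3290, law, 7, 38, 5900, Yan), (2, 6510, rd, 32, 17, 3370, Pat), (2, 6510, rd, 32, 21, 3370, Hal), (2, 6510, rd, 32, 38, 3370, Yan), (3, 3290, law, 7, 17, 1880, Pat), (3, 3290, law, 7, 21, 1880, Hal), (3, 3290, law, 7, 38, 1880, Yan), (4, 6510, rd, 32, 17, 9250, Pat), (4, 6510, rd, 32, 21, 9250, Hal), (4, 6510, rd, 32, 38, 9250, Yan), (5, 3290, law, 7, 17, 5120, Pat), (5, 3290, law, 7, 21, 5120, Hal), (5, 3290, law, 7, 38, 5120, Yan), (8, 6510, rd, 32, 17, 8480, Pat), (8, 6510, rd, 32, 21, 8480, Hal), (8, 6510, rd, 32, 38, 8480, Yan)}
Filtering on budget ≠ 8480 leaves {(1, 6510, rd, 32, 17, 8770, Pat), (1, 6510, rd, 32, 21, 8770, Hal), (1, 6510, rd, 32, 38, 8770, Yan), (2, 3290, law, 7, 17, 5900, Pat), (2, 3290, law, 7, 21, 5900, Hal), (2, 3290, law, 7, 38, 5900, Yan), (2, 6510, rd, 32, 17, 3370, Pat), (2, 6510, rd, 32, 21, 3370, Hal), (2, 6510, rd, 32, 38, 3370, Yan), (3, 3290, law, 7, 17, 1880, Pat), (3, 3290, law, 7, 21, 1880, Hal), (3, 3290, law, 7, 38, 1880, Yan), (4, 6510, rd, 32, 17, 9250, Pat), (4, 6510, rd, 32, 21, 9250, Hal), (4, 6510, rd, 32, 38, 9250, Yan), (5, 3290, law, 7, 17, 5120, Pat), (5, 3290, law, 7, 21, 5120, Hal), (5, 3290, law, 7, 38, 5120, Yan)}.
π[eid, name]: project onto (eid, name) (12 duplicate(s) eliminated) → {(32, Hal), (32, Pat), (32, Yan), (7, Hal), (7, Pat), (7, Yan)}

{(32, Hal), (32, Pat), (32, Yan), (7, Hal), (7, Pat), (7, Yan)}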